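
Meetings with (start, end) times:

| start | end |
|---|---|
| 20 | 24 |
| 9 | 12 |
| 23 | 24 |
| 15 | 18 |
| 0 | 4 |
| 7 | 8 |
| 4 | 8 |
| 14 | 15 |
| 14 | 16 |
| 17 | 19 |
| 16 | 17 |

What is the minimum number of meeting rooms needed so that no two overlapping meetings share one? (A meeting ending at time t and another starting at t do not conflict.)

starts: [0, 4, 7, 9, 14, 14, 15, 16, 17, 20, 23]
ends:   [4, 8, 8, 12, 15, 16, 17, 18, 19, 24, 24]
s0→1 e4→0 s4→1 s7→2  — peak 2.

2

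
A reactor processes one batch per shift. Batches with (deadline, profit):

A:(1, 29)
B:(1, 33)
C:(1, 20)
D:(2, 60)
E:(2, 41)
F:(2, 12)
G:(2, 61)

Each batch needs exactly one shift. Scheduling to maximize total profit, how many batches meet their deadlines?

Take jobs in profit order; each goes to the latest open slot no later than its deadline.
Profit order: G=61 D=60 E=41 B=33 A=29 C=20 F=12
Assign: G→slot 2, D→slot 1, E skipped, B skipped, A skipped, C skipped, F skipped.
Slots: [1:D] [2:G]
2 of 7 scheduled.

2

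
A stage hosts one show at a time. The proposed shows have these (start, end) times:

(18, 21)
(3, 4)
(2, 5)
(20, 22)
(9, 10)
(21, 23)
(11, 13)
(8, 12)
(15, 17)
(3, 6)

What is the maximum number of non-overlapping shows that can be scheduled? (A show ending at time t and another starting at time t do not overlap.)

By end time: (3,4), (2,5), (3,6), (9,10), (8,12), (11,13), (15,17), (18,21), (20,22), (21,23).
Pick (3,4); next start ≥ 4 → (9,10); next start ≥ 10 → (11,13); next start ≥ 13 → (15,17); next start ≥ 17 → (18,21); next start ≥ 21 → (21,23).
Selected 6 shows.

6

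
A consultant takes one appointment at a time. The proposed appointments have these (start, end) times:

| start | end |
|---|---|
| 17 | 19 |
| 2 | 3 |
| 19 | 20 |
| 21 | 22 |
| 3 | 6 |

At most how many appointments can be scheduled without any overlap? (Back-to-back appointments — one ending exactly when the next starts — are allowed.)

Sorted by end: (2,3)  (3,6)  (17,19)  (19,20)  (21,22)
take (2,3); take (3,6); take (17,19); take (19,20); take (21,22).
Selected 5 appointments.

5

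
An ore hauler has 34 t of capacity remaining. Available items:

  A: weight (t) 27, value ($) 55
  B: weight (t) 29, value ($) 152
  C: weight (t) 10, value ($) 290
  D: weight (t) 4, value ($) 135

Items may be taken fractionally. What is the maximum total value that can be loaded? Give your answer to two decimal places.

529.83

Greedy by value/weight ratio, highest first.
Ratios (sorted): D 33.75, C 29.00, B 5.24, A 2.04
take D (4 @ 135); take C (10 @ 290); take 20/29 of B → 104.83. Capacity used 34/34.
Total value = 529.83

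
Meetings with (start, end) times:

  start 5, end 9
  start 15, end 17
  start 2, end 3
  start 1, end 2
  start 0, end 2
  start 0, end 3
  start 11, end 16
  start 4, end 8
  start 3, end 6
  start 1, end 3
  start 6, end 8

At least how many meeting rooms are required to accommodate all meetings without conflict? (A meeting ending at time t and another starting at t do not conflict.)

4

The answer is the maximum number of intervals overlapping at any instant.
starts: [0, 0, 1, 1, 2, 3, 4, 5, 6, 11, 15]
ends:   [2, 2, 3, 3, 3, 6, 8, 8, 9, 16, 17]
s0→1 s0→2 s1→3 s1→4  — peak 4.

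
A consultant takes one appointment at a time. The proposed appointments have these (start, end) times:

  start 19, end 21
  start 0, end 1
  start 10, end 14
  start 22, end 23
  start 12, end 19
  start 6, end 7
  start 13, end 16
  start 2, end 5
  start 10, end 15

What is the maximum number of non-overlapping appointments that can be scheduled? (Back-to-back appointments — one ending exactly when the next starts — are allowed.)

6

Order by finish time; keep every interval that doesn't clash with the previous kept one.
By end time: (0,1), (2,5), (6,7), (10,14), (10,15), (13,16), (12,19), (19,21), (22,23).
Pick (0,1); next start ≥ 1 → (2,5); next start ≥ 5 → (6,7); next start ≥ 7 → (10,14); next start ≥ 14 → (19,21); next start ≥ 21 → (22,23).
Selected 6 appointments.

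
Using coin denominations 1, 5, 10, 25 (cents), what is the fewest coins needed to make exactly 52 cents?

52 = 2×25 + 2×1
Total coins = 2 + 2 = 4

4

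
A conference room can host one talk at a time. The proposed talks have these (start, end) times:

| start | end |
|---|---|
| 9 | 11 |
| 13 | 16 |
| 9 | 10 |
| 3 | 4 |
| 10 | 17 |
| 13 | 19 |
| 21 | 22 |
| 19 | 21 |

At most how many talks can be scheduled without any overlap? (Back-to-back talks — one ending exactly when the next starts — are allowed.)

By end time: (3,4), (9,10), (9,11), (13,16), (10,17), (13,19), (19,21), (21,22).
Pick (3,4); next start ≥ 4 → (9,10); next start ≥ 10 → (13,16); next start ≥ 16 → (19,21); next start ≥ 21 → (21,22).
Selected 5 talks.

5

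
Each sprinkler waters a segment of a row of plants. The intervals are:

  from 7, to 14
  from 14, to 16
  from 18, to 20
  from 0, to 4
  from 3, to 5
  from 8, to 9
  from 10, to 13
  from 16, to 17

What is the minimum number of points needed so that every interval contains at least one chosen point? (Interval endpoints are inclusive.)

5

Process intervals by earliest right end; each time one isn't hit yet, stab at its right endpoint.
Sorted: [0,4] [3,5] [8,9] [10,13] [7,14] [14,16] [16,17] [18,20]
{[0,4],[3,5]} hit by 4; {[8,9]} hit by 9; {[10,13],[7,14]} hit by 13; {[14,16],[16,17]} hit by 16; {[18,20]} hit by 20.
Points: 4, 9, 13, 16, 20 (5 total).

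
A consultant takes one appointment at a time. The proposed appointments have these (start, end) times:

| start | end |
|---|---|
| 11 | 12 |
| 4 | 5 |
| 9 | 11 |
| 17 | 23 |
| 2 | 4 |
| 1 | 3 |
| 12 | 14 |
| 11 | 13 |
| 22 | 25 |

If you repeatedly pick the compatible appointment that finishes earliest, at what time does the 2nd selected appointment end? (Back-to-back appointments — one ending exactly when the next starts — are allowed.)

5

Sort by end time and greedily take each interval whose start is ≥ the last chosen end.
By end time: (1,3), (2,4), (4,5), (9,11), (11,12), (11,13), (12,14), (17,23), (22,25).
Pick (1,3); next start ≥ 3 → (4,5); next start ≥ 5 → (9,11); next start ≥ 11 → (11,12); next start ≥ 12 → (12,14); next start ≥ 14 → (17,23).
Selected: (1,3) (4,5) (9,11) (11,12) (12,14) (17,23)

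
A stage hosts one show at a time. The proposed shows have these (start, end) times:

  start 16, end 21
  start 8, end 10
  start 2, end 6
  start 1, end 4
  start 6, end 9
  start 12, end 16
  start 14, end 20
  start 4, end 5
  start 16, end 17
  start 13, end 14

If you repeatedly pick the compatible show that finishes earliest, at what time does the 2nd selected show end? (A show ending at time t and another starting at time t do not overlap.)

5

Order by finish time; keep every interval that doesn't clash with the previous kept one.
By end time: (1,4), (4,5), (2,6), (6,9), (8,10), (13,14), (12,16), (16,17), (14,20), (16,21).
Pick (1,4); next start ≥ 4 → (4,5); next start ≥ 5 → (6,9); next start ≥ 9 → (13,14); next start ≥ 14 → (16,17).
Selected: (1,4) (4,5) (6,9) (13,14) (16,17)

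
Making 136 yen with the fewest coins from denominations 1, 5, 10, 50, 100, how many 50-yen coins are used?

0

136 = 1×100 + 3×10 + 1×5 + 1×1
Count of 50: 0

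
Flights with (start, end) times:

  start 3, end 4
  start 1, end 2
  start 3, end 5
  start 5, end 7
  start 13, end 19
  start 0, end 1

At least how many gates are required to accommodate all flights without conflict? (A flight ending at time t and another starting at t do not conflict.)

2

Count concurrent intervals with a sweep; the peak is the room count.
starts: [0, 1, 3, 3, 5, 13]
ends:   [1, 2, 4, 5, 7, 19]
s0→1 e1→0 s1→1 e2→0 s3→1 s3→2  — peak 2.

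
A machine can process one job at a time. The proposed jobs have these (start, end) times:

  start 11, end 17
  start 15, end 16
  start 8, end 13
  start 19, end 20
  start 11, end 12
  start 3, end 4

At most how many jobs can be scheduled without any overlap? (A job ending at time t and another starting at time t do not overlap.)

Greedy by earliest finish: after sorting by end time, pick each interval compatible with the last pick.
By end time: (3,4), (11,12), (8,13), (15,16), (11,17), (19,20).
Pick (3,4); next start ≥ 4 → (11,12); next start ≥ 12 → (15,16); next start ≥ 16 → (19,20).
Selected 4 jobs.

4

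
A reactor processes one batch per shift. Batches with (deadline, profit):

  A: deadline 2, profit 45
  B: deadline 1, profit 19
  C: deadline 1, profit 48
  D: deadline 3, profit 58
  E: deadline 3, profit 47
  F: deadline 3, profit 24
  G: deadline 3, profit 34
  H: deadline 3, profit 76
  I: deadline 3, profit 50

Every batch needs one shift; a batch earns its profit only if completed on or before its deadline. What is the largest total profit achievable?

184

By profit: H(d3,76), D(d3,58), I(d3,50), C(d1,48), E(d3,47), A(d2,45), G(d3,34), F(d3,24), B(d1,19)
H→slot 3; D→slot 2; I→slot 1; C skipped; E skipped; A skipped; G skipped; F skipped; B skipped.
Profit = 50 + 58 + 76 = 184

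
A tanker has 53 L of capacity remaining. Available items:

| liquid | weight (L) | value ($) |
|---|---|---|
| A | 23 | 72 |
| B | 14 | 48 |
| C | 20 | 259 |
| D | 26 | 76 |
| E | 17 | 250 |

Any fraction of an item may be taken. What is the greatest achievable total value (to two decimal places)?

Sort by value per unit weight and fill in that order.
Ratios (sorted): E 14.71, C 12.95, B 3.43, A 3.13, D 2.92
take E (17 @ 250); take C (20 @ 259); take B (14 @ 48); take 2/23 of A → 6.26. Capacity used 53/53.
Total value = 563.26

563.26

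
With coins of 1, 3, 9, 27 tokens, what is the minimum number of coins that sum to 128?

Use the largest denomination that fits, subtract, and repeat.
128 = 4×27 + 2×9 + 2×1
Total coins = 4 + 2 + 2 = 8

8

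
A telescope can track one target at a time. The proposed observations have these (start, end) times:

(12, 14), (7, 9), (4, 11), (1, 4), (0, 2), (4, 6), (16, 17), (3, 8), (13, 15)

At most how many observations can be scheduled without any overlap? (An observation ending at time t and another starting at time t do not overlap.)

Sorted by end: (0,2)  (1,4)  (4,6)  (3,8)  (7,9)  (4,11)  (12,14)  (13,15)  (16,17)
take (0,2); take (4,6); take (7,9); skip (4,11); take (12,14); skip (13,15); take (16,17).
Selected 5 observations.

5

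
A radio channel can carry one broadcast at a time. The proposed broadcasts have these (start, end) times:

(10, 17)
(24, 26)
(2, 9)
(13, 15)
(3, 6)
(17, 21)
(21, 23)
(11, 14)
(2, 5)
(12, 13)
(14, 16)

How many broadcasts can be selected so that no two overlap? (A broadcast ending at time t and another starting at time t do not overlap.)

6

Order by finish time; keep every interval that doesn't clash with the previous kept one.
By end time: (2,5), (3,6), (2,9), (12,13), (11,14), (13,15), (14,16), (10,17), (17,21), (21,23), (24,26).
Pick (2,5); next start ≥ 5 → (12,13); next start ≥ 13 → (13,15); next start ≥ 15 → (17,21); next start ≥ 21 → (21,23); next start ≥ 23 → (24,26).
Selected 6 broadcasts.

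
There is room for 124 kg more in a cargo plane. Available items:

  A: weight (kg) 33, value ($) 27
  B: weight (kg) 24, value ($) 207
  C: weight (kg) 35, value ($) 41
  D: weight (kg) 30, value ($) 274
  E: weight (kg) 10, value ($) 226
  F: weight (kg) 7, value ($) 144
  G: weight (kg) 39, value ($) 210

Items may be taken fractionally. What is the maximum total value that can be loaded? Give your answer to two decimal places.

Greedy by value/weight ratio, highest first.
Order: E (226/10=22.60) > F (144/7=20.57) > D (274/30=9.13) > B (207/24=8.62) > G (210/39=5.38) > C (41/35=1.17) > A (27/33=0.82)
Fill: take E (10 @ 226) → take F (7 @ 144) → take D (30 @ 274) → take B (24 @ 207) → take G (39 @ 210) → take 14/35 of C → 16.40; 124/124 used.
Total value = 1077.40

1077.40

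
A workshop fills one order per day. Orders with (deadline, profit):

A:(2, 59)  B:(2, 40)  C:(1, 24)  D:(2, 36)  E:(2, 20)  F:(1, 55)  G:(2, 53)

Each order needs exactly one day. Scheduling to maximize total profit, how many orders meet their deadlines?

2

Take jobs in profit order; each goes to the latest open slot no later than its deadline.
By profit: A(d2,59), F(d1,55), G(d2,53), B(d2,40), D(d2,36), C(d1,24), E(d2,20)
A→slot 2; F→slot 1; G skipped; B skipped; D skipped; C skipped; E skipped.
2 of 7 scheduled.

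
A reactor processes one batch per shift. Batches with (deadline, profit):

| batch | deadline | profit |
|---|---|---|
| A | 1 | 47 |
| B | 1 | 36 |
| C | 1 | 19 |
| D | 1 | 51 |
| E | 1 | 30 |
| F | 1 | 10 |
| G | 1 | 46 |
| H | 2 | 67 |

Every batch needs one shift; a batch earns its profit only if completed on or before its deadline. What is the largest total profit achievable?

Sort by profit descending; place each in the latest free slot ≤ its deadline.
Profit order: H=67 D=51 A=47 G=46 B=36 E=30 C=19 F=10
Assign: H→slot 2, D→slot 1, A skipped, G skipped, B skipped, E skipped, C skipped, F skipped.
Slots: [1:D] [2:H]
Profit = 51 + 67 = 118

118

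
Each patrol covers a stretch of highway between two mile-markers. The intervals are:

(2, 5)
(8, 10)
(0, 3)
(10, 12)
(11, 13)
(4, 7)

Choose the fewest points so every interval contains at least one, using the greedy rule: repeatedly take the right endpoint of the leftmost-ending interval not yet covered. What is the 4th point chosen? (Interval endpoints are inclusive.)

Process intervals by earliest right end; each time one isn't hit yet, stab at its right endpoint.
Sorted: [0,3] [2,5] [4,7] [8,10] [10,12] [11,13]
{[0,3],[2,5]} hit by 3; {[4,7]} hit by 7; {[8,10],[10,12]} hit by 10; {[11,13]} hit by 13.
Points: 3, 7, 10, 13 (4 total).

13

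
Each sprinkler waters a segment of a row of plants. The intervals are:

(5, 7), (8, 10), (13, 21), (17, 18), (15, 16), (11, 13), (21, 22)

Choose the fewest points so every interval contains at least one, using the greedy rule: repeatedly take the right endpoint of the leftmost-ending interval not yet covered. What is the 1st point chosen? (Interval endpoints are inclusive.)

By right end: [5,7]  [8,10]  [11,13]  [15,16]  [17,18]  [13,21]  [21,22]
[5,7] uncovered → point at 7; [8,10] uncovered → point at 10; [11,13] uncovered → point at 13; [15,16] uncovered → point at 16; [17,18] uncovered → point at 18; [21,22] uncovered → point at 22.
Points: 7, 10, 13, 16, 18, 22 (6 total).

7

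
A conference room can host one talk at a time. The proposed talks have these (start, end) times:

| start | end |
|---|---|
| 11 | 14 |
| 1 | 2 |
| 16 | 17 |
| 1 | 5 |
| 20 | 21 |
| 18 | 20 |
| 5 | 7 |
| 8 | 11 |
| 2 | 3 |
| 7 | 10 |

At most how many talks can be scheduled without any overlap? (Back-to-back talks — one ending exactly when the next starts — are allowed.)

Order by finish time; keep every interval that doesn't clash with the previous kept one.
Sorted by end: (1,2)  (2,3)  (1,5)  (5,7)  (7,10)  (8,11)  (11,14)  (16,17)  (18,20)  (20,21)
take (1,2); take (2,3); skip (1,5); take (5,7); take (7,10); take (11,14); take (16,17); take (18,20); take (20,21).
Selected 8 talks.

8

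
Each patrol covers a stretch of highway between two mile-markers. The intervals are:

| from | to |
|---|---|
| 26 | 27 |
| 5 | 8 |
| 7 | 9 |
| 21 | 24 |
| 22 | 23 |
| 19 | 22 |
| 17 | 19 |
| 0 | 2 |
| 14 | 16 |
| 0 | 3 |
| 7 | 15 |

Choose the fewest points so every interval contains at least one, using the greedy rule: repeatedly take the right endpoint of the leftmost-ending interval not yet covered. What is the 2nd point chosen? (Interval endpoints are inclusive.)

8

Process intervals by earliest right end; each time one isn't hit yet, stab at its right endpoint.
Sorted: [0,2] [0,3] [5,8] [7,9] [7,15] [14,16] [17,19] [19,22] [22,23] [21,24] [26,27]
{[0,2],[0,3]} hit by 2; {[5,8],[7,9],[7,15]} hit by 8; {[14,16]} hit by 16; {[17,19],[19,22]} hit by 19; {[22,23],[21,24]} hit by 23; {[26,27]} hit by 27.
Points: 2, 8, 16, 19, 23, 27 (6 total).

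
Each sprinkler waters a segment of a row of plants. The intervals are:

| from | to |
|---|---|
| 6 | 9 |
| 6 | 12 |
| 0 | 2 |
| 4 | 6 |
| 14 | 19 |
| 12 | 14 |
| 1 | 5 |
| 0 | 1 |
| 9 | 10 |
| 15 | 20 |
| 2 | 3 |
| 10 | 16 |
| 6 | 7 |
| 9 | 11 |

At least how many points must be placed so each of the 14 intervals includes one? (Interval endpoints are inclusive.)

By right end: [0,1]  [0,2]  [2,3]  [1,5]  [4,6]  [6,7]  [6,9]  [9,10]  [9,11]  [6,12]  [12,14]  [10,16]  [14,19]  [15,20]
[0,1] uncovered → point at 1; [2,3] uncovered → point at 3; [4,6] uncovered → point at 6; [9,10] uncovered → point at 10; [12,14] uncovered → point at 14; [15,20] uncovered → point at 20.
Points: 1, 3, 6, 10, 14, 20 (6 total).

6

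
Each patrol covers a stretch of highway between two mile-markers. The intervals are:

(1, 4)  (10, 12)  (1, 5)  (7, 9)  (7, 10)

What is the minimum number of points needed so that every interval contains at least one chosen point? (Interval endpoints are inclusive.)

Sorted: [1,4] [1,5] [7,9] [7,10] [10,12]
{[1,4],[1,5]} hit by 4; {[7,9],[7,10]} hit by 9; {[10,12]} hit by 12.
Points: 4, 9, 12 (3 total).

3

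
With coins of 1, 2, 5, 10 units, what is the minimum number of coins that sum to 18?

18 = 1×10 + 1×5 + 1×2 + 1×1
Total coins = 1 + 1 + 1 + 1 = 4

4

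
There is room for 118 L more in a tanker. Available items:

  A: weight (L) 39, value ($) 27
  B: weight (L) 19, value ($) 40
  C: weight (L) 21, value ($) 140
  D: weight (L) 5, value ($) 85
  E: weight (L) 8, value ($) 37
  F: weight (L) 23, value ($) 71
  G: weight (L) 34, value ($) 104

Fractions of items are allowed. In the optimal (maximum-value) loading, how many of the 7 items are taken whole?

6

Sort by value per unit weight and fill in that order.
Ratios (sorted): D 17.00, C 6.67, E 4.62, F 3.09, G 3.06, B 2.11, A 0.69
take D (5 @ 85); take C (21 @ 140); take E (8 @ 37); take F (23 @ 71); take G (34 @ 104); take B (19 @ 40); take 8/39 of A → 5.54. Capacity used 118/118.
6 item(s) taken whole; one partial (take 8/39 of A).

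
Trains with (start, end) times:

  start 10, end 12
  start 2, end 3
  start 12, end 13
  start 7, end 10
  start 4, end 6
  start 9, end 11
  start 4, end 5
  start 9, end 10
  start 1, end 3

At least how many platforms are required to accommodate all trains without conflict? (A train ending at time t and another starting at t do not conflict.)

3

Events (time:±→running): 1:+→1 2:+→2 3:-→1 3:-→0 4:+→1 4:+→2 5:-→1 6:-→0 7:+→1 9:+→2 9:+→3 … peak 3.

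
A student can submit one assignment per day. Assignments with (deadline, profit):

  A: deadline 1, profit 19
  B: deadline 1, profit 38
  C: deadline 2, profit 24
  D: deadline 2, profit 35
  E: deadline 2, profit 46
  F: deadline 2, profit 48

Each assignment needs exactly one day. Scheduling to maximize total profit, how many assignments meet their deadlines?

Sort by profit descending; place each in the latest free slot ≤ its deadline.
By profit: F(d2,48), E(d2,46), B(d1,38), D(d2,35), C(d2,24), A(d1,19)
F→slot 2; E→slot 1; B skipped; D skipped; C skipped; A skipped.
2 of 6 scheduled.

2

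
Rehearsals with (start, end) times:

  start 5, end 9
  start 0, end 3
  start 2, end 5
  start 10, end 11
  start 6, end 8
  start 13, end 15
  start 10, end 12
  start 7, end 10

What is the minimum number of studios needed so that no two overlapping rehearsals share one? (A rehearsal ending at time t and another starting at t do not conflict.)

3

Events (time:±→running): 0:+→1 2:+→2 3:-→1 5:-→0 5:+→1 6:+→2 7:+→3 … peak 3.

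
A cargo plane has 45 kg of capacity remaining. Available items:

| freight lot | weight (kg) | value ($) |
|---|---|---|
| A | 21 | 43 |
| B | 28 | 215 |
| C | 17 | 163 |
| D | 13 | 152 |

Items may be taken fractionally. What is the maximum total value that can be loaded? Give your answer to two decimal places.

430.18

Sort by value per unit weight and fill in that order.
Order: D (152/13=11.69) > C (163/17=9.59) > B (215/28=7.68) > A (43/21=2.05)
Fill: take D (13 @ 152) → take C (17 @ 163) → take 15/28 of B → 115.18; 45/45 used.
Total value = 430.18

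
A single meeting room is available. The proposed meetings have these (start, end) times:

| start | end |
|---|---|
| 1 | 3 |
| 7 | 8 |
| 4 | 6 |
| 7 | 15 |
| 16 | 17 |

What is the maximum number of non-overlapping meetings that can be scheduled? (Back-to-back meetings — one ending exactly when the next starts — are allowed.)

By end time: (1,3), (4,6), (7,8), (7,15), (16,17).
Pick (1,3); next start ≥ 3 → (4,6); next start ≥ 6 → (7,8); next start ≥ 8 → (16,17).
Selected 4 meetings.

4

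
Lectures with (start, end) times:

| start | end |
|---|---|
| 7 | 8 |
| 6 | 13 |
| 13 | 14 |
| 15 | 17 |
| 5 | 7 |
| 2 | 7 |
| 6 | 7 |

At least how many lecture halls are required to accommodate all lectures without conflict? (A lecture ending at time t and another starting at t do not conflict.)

4

Count concurrent intervals with a sweep; the peak is the room count.
starts: [2, 5, 6, 6, 7, 13, 15]
ends:   [7, 7, 7, 8, 13, 14, 17]
s2→1 s5→2 s6→3 s6→4  — peak 4.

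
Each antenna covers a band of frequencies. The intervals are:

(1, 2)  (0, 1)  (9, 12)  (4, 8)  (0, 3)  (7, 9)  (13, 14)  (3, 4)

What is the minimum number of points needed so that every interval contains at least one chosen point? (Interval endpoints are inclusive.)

Process intervals by earliest right end; each time one isn't hit yet, stab at its right endpoint.
By right end: [0,1]  [1,2]  [0,3]  [3,4]  [4,8]  [7,9]  [9,12]  [13,14]
[0,1] uncovered → point at 1; [3,4] uncovered → point at 4; [7,9] uncovered → point at 9; [13,14] uncovered → point at 14.
Points: 1, 4, 9, 14 (4 total).

4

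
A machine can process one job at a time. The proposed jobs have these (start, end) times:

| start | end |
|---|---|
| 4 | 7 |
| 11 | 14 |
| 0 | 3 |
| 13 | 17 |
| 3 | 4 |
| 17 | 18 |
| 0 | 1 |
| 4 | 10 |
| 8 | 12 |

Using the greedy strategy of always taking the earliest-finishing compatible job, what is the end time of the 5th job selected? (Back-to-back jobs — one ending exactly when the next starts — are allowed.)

17

By end time: (0,1), (0,3), (3,4), (4,7), (4,10), (8,12), (11,14), (13,17), (17,18).
Pick (0,1); next start ≥ 1 → (3,4); next start ≥ 4 → (4,7); next start ≥ 7 → (8,12); next start ≥ 12 → (13,17); next start ≥ 17 → (17,18).
Selected: (0,1) (3,4) (4,7) (8,12) (13,17) (17,18)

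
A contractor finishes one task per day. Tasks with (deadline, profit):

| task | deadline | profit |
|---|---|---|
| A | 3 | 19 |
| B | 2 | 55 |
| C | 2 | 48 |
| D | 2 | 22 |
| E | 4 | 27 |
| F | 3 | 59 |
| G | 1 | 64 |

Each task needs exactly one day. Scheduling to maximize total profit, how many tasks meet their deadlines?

Profit order: G=64 F=59 B=55 C=48 E=27 D=22 A=19
Assign: G→slot 1, F→slot 3, B→slot 2, C skipped, E→slot 4, D skipped, A skipped.
Slots: [1:G] [2:B] [3:F] [4:E]
4 of 7 scheduled.

4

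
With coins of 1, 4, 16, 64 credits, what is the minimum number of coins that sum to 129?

129 − 2×64→1 − 1×1→0
Total coins = 2 + 1 = 3

3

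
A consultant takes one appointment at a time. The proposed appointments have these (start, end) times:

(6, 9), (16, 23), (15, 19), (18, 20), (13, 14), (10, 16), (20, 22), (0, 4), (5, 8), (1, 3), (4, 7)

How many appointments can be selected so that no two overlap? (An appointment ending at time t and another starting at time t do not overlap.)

By end time: (1,3), (0,4), (4,7), (5,8), (6,9), (13,14), (10,16), (15,19), (18,20), (20,22), (16,23).
Pick (1,3); next start ≥ 3 → (4,7); next start ≥ 7 → (13,14); next start ≥ 14 → (15,19); next start ≥ 19 → (20,22).
Selected 5 appointments.

5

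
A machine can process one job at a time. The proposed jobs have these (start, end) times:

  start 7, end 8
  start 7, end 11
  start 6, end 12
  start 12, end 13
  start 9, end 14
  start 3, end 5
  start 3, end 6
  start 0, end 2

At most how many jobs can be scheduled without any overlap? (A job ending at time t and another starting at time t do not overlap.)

4

Sort by end time and greedily take each interval whose start is ≥ the last chosen end.
By end time: (0,2), (3,5), (3,6), (7,8), (7,11), (6,12), (12,13), (9,14).
Pick (0,2); next start ≥ 2 → (3,5); next start ≥ 5 → (7,8); next start ≥ 8 → (12,13).
Selected 4 jobs.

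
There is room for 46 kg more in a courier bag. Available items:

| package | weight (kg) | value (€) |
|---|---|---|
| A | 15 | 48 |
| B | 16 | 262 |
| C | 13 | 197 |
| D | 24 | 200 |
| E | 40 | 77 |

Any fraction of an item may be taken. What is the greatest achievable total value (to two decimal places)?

600.67

Ratios (sorted): B 16.38, C 15.15, D 8.33, A 3.20, E 1.93
take B (16 @ 262); take C (13 @ 197); take 17/24 of D → 141.67. Capacity used 46/46.
Total value = 600.67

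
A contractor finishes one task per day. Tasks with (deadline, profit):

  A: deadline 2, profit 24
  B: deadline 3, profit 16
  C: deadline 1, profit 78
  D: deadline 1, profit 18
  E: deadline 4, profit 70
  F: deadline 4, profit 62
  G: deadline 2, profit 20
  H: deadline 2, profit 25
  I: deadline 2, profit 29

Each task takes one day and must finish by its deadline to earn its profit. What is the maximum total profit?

239

By profit: C(d1,78), E(d4,70), F(d4,62), I(d2,29), H(d2,25), A(d2,24), G(d2,20), D(d1,18), B(d3,16)
C→slot 1; E→slot 4; F→slot 3; I→slot 2; H skipped; A skipped; G skipped; D skipped; B skipped.
Profit = 78 + 29 + 62 + 70 = 239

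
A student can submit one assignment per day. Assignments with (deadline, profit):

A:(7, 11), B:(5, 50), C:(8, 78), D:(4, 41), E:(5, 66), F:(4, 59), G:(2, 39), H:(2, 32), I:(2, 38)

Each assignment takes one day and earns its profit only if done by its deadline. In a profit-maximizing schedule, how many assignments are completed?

Profit order: C=78 E=66 F=59 B=50 D=41 G=39 I=38 H=32 A=11
Assign: C→slot 8, E→slot 5, F→slot 4, B→slot 3, D→slot 2, G→slot 1, I skipped, H skipped, A→slot 7.
Slots: [1:G] [2:D] [3:B] [4:F] [5:E] [7:A] [8:C]
7 of 9 scheduled.

7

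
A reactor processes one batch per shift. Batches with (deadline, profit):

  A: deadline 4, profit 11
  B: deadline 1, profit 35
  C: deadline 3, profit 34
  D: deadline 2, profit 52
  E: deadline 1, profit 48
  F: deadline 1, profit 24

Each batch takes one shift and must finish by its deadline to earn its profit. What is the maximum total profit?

145

Take jobs in profit order; each goes to the latest open slot no later than its deadline.
Profit order: D=52 E=48 B=35 C=34 F=24 A=11
Assign: D→slot 2, E→slot 1, B skipped, C→slot 3, F skipped, A→slot 4.
Slots: [1:E] [2:D] [3:C] [4:A]
Profit = 48 + 52 + 34 + 11 = 145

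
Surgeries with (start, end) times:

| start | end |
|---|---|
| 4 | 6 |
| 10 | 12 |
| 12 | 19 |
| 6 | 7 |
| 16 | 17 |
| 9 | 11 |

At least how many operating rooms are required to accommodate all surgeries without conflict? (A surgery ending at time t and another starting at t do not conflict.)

starts: [4, 6, 9, 10, 12, 16]
ends:   [6, 7, 11, 12, 17, 19]
s4→1 e6→0 s6→1 e7→0 s9→1 s10→2  — peak 2.

2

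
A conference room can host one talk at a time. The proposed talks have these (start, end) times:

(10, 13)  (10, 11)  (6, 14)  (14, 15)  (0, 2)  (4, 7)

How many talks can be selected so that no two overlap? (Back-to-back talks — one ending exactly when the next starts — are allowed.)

4

By end time: (0,2), (4,7), (10,11), (10,13), (6,14), (14,15).
Pick (0,2); next start ≥ 2 → (4,7); next start ≥ 7 → (10,11); next start ≥ 11 → (14,15).
Selected 4 talks.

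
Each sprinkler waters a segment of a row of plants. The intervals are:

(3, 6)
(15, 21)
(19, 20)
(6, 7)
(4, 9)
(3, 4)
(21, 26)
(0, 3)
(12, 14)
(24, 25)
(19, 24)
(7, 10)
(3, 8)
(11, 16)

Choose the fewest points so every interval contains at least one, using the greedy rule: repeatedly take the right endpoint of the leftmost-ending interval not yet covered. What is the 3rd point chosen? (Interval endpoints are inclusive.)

Process intervals by earliest right end; each time one isn't hit yet, stab at its right endpoint.
Sorted: [0,3] [3,4] [3,6] [6,7] [3,8] [4,9] [7,10] [12,14] [11,16] [19,20] [15,21] [19,24] [24,25] [21,26]
{[0,3],[3,4],[3,6]} hit by 3; {[6,7],[3,8],[4,9],[7,10]} hit by 7; {[12,14],[11,16]} hit by 14; {[19,20],[15,21],[19,24]} hit by 20; {[24,25],[21,26]} hit by 25.
Points: 3, 7, 14, 20, 25 (5 total).

14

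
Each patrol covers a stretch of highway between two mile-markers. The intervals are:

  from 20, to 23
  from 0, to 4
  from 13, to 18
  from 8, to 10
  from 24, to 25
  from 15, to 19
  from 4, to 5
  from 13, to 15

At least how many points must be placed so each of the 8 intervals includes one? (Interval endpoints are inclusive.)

5

Process intervals by earliest right end; each time one isn't hit yet, stab at its right endpoint.
Sorted: [0,4] [4,5] [8,10] [13,15] [13,18] [15,19] [20,23] [24,25]
{[0,4],[4,5]} hit by 4; {[8,10]} hit by 10; {[13,15],[13,18],[15,19]} hit by 15; {[20,23]} hit by 23; {[24,25]} hit by 25.
Points: 4, 10, 15, 23, 25 (5 total).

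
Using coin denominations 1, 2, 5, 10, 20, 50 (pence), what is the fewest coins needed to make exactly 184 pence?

7

184 − 3×50→34 − 1×20→14 − 1×10→4 − 2×2→0
Total coins = 3 + 1 + 1 + 2 = 7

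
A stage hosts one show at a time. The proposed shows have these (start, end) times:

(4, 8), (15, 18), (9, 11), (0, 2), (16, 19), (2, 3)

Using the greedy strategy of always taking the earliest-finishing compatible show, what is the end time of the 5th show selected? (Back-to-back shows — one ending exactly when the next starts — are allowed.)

18

Sort by end time and greedily take each interval whose start is ≥ the last chosen end.
By end time: (0,2), (2,3), (4,8), (9,11), (15,18), (16,19).
Pick (0,2); next start ≥ 2 → (2,3); next start ≥ 3 → (4,8); next start ≥ 8 → (9,11); next start ≥ 11 → (15,18).
Selected: (0,2) (2,3) (4,8) (9,11) (15,18)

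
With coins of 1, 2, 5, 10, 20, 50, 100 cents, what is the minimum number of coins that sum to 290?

5

Greedy: take as many of the largest coin as possible, then repeat with the remainder.
290 − 2×100→90 − 1×50→40 − 2×20→0
Total coins = 2 + 1 + 2 = 5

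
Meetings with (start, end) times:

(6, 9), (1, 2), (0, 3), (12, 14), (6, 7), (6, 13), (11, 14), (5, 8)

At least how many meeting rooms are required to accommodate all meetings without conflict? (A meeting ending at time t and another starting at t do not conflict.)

4

The answer is the maximum number of intervals overlapping at any instant.
starts: [0, 1, 5, 6, 6, 6, 11, 12]
ends:   [2, 3, 7, 8, 9, 13, 14, 14]
s0→1 s1→2 e2→1 e3→0 s5→1 s6→2 s6→3 s6→4  — peak 4.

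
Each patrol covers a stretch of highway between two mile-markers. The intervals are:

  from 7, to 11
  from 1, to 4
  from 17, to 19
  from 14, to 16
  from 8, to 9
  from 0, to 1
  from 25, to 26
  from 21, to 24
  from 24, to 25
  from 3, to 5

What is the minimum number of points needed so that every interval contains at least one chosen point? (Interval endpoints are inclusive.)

7

Sorted: [0,1] [1,4] [3,5] [8,9] [7,11] [14,16] [17,19] [21,24] [24,25] [25,26]
{[0,1],[1,4]} hit by 1; {[3,5]} hit by 5; {[8,9],[7,11]} hit by 9; {[14,16]} hit by 16; {[17,19]} hit by 19; {[21,24],[24,25]} hit by 24; {[25,26]} hit by 26.
Points: 1, 5, 9, 16, 19, 24, 26 (7 total).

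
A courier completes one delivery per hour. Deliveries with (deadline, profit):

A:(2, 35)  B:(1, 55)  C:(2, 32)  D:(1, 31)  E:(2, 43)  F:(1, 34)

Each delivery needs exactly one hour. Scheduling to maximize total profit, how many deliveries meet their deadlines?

Sort by profit descending; place each in the latest free slot ≤ its deadline.
By profit: B(d1,55), E(d2,43), A(d2,35), F(d1,34), C(d2,32), D(d1,31)
B→slot 1; E→slot 2; A skipped; F skipped; C skipped; D skipped.
2 of 6 scheduled.

2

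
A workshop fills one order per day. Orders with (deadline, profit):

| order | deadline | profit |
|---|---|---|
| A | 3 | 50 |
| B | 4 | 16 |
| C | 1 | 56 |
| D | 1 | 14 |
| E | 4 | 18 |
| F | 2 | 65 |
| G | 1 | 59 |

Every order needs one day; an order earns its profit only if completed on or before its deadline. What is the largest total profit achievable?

Profit order: F=65 G=59 C=56 A=50 E=18 B=16 D=14
Assign: F→slot 2, G→slot 1, C skipped, A→slot 3, E→slot 4, B skipped, D skipped.
Slots: [1:G] [2:F] [3:A] [4:E]
Profit = 59 + 65 + 50 + 18 = 192

192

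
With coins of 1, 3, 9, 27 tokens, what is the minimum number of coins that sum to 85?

85 = 3×27 + 1×3 + 1×1
Total coins = 3 + 1 + 1 = 5

5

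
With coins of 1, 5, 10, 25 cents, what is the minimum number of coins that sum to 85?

4

85 − 3×25→10 − 1×10→0
Total coins = 3 + 1 = 4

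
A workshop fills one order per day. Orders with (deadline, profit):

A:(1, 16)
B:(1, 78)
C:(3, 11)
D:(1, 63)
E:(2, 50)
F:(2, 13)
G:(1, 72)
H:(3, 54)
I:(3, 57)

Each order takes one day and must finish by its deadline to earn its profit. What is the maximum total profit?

Sort by profit descending; place each in the latest free slot ≤ its deadline.
Profit order: B=78 G=72 D=63 I=57 H=54 E=50 A=16 F=13 C=11
Assign: B→slot 1, G skipped, D skipped, I→slot 3, H→slot 2, E skipped, A skipped, F skipped, C skipped.
Slots: [1:B] [2:H] [3:I]
Profit = 78 + 54 + 57 = 189

189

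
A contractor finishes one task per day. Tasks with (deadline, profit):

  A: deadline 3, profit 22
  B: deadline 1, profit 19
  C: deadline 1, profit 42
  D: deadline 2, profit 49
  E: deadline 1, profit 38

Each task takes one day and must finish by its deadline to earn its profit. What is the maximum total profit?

113

Profit order: D=49 C=42 E=38 A=22 B=19
Assign: D→slot 2, C→slot 1, E skipped, A→slot 3, B skipped.
Slots: [1:C] [2:D] [3:A]
Profit = 42 + 49 + 22 = 113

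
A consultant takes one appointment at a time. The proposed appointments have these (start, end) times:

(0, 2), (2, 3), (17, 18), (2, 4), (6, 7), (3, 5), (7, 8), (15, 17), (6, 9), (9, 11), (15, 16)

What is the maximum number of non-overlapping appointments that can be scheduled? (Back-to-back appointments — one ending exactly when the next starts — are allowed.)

Greedy by earliest finish: after sorting by end time, pick each interval compatible with the last pick.
Sorted by end: (0,2)  (2,3)  (2,4)  (3,5)  (6,7)  (7,8)  (6,9)  (9,11)  (15,16)  (15,17)  (17,18)
take (0,2); take (2,3); take (3,5); take (6,7); take (7,8); skip (6,9); take (9,11); take (15,16); take (17,18).
Selected 8 appointments.

8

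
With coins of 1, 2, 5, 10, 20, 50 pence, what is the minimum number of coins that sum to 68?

68 = 1×50 + 1×10 + 1×5 + 1×2 + 1×1
Total coins = 1 + 1 + 1 + 1 + 1 = 5

5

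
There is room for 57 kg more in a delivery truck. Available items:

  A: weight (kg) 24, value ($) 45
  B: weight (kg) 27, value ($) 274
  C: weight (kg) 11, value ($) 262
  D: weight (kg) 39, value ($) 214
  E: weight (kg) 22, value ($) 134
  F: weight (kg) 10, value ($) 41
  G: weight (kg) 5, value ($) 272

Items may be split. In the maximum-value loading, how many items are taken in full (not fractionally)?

3

Ratios (sorted): G 54.40, C 23.82, B 10.15, E 6.09, D 5.49, F 4.10, A 1.88
take G (5 @ 272); take C (11 @ 262); take B (27 @ 274); take 14/22 of E → 85.27. Capacity used 57/57.
3 item(s) taken whole; one partial (take 14/22 of E).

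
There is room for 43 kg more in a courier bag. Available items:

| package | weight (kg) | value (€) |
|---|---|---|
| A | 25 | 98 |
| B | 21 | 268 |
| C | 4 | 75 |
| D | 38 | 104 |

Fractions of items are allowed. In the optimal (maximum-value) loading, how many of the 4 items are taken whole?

Sort by value per unit weight and fill in that order.
Order: C (75/4=18.75) > B (268/21=12.76) > A (98/25=3.92) > D (104/38=2.74)
Fill: take C (4 @ 75) → take B (21 @ 268) → take 18/25 of A → 70.56; 43/43 used.
2 item(s) taken whole; one partial (take 18/25 of A).

2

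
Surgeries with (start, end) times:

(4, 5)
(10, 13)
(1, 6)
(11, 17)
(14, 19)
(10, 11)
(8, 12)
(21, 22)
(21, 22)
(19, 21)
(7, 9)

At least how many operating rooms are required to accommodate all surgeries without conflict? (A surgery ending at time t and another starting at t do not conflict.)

3

Count concurrent intervals with a sweep; the peak is the room count.
Events (time:±→running): 1:+→1 4:+→2 5:-→1 6:-→0 7:+→1 8:+→2 9:-→1 10:+→2 10:+→3 … peak 3.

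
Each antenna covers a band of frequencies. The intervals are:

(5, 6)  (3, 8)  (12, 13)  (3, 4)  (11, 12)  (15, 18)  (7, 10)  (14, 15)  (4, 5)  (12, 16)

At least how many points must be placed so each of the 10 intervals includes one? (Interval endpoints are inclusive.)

By right end: [3,4]  [4,5]  [5,6]  [3,8]  [7,10]  [11,12]  [12,13]  [14,15]  [12,16]  [15,18]
[3,4] uncovered → point at 4; [5,6] uncovered → point at 6; [7,10] uncovered → point at 10; [11,12] uncovered → point at 12; [14,15] uncovered → point at 15.
Points: 4, 6, 10, 12, 15 (5 total).

5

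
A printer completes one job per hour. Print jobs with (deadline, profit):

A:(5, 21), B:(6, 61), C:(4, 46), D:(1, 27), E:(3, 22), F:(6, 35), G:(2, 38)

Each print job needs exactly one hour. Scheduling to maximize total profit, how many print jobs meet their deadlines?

6

Profit order: B=61 C=46 G=38 F=35 D=27 E=22 A=21
Assign: B→slot 6, C→slot 4, G→slot 2, F→slot 5, D→slot 1, E→slot 3, A skipped.
Slots: [1:D] [2:G] [3:E] [4:C] [5:F] [6:B]
6 of 7 scheduled.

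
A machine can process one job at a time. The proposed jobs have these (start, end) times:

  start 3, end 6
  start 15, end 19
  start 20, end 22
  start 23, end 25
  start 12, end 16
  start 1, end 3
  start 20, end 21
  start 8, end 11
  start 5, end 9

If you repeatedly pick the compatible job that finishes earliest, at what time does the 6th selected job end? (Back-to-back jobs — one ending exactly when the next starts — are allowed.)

25

Greedy by earliest finish: after sorting by end time, pick each interval compatible with the last pick.
By end time: (1,3), (3,6), (5,9), (8,11), (12,16), (15,19), (20,21), (20,22), (23,25).
Pick (1,3); next start ≥ 3 → (3,6); next start ≥ 6 → (8,11); next start ≥ 11 → (12,16); next start ≥ 16 → (20,21); next start ≥ 21 → (23,25).
Selected: (1,3) (3,6) (8,11) (12,16) (20,21) (23,25)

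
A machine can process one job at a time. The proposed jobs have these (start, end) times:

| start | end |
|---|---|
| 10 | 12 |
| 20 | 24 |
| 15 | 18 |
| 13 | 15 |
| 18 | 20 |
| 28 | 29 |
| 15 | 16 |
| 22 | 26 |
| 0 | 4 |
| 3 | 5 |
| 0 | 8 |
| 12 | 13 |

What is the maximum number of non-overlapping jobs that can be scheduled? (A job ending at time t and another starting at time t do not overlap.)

8

Order by finish time; keep every interval that doesn't clash with the previous kept one.
By end time: (0,4), (3,5), (0,8), (10,12), (12,13), (13,15), (15,16), (15,18), (18,20), (20,24), (22,26), (28,29).
Pick (0,4); next start ≥ 4 → (10,12); next start ≥ 12 → (12,13); next start ≥ 13 → (13,15); next start ≥ 15 → (15,16); next start ≥ 16 → (18,20); next start ≥ 20 → (20,24); next start ≥ 24 → (28,29).
Selected 8 jobs.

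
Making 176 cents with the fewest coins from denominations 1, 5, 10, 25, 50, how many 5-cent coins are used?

Use the largest denomination that fits, subtract, and repeat.
176 − 3×50→26 − 1×25→1 − 1×1→0
Count of 5: 0

0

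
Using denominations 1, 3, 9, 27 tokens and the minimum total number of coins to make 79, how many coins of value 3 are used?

2

Use the largest denomination that fits, subtract, and repeat.
79 = 2×27 + 2×9 + 2×3 + 1×1
Count of 3: 2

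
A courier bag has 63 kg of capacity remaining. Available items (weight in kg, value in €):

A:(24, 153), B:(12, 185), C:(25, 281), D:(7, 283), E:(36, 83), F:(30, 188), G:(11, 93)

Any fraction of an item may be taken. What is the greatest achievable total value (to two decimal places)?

893.00

Greedy by value/weight ratio, highest first.
Ratios (sorted): D 40.43, B 15.42, C 11.24, G 8.45, A 6.38, F 6.27, E 2.31
take D (7 @ 283); take B (12 @ 185); take C (25 @ 281); take G (11 @ 93); take 8/24 of A → 51.00. Capacity used 63/63.
Total value = 893.00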